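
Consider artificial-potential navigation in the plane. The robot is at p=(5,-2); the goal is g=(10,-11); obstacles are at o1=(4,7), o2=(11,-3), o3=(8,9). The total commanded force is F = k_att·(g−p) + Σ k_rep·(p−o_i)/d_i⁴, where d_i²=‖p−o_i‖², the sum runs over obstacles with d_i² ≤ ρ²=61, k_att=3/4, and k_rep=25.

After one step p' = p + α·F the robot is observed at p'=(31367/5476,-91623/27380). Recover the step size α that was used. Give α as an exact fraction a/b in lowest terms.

F_att = 3/4·(g−p) = 3/4·(5,-9) = (3.7500,-6.7500)
o1: d²=82 > ρ²=61 → inactive
o2: d²=37 ≤ ρ²=61; F_rep = 25·(-6,1)/37² = (-0.1096,0.0183)
o3: d²=130 > ρ²=61 → inactive
F = F_att + ΣF_rep = (3.6404,-6.7317)
Δp = p'−p = (0.7281,-1.3463); α = Δx/Fx = (3987/5476) / (19935/5476) = 1/5
check: Δy/Fy = (-36863/27380) / (-36863/5476) = 1/5 ✓

α = 1/5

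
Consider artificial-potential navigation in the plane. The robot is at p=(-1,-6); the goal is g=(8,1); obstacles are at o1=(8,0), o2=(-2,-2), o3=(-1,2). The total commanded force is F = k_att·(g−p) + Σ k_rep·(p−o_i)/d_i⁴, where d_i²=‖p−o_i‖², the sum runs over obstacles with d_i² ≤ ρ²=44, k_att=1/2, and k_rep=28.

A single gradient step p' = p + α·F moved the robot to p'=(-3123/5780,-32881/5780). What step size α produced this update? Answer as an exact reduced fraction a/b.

α = 1/10

F_att = 1/2·(g−p) = 1/2·(9,7) = (4.5000,3.5000)
o1: d²=117 > ρ²=44 → inactive
o2: d²=17 ≤ ρ²=44; F_rep = 28·(1,-4)/17² = (0.0969,-0.3875)
o3: d²=64 > ρ²=44 → inactive
F = F_att + ΣF_rep = (4.5969,3.1125)
Δp = p'−p = (0.4597,0.3112); α = Δx/Fx = (2657/5780) / (2657/578) = 1/10
check: Δy/Fy = (1799/5780) / (1799/578) = 1/10 ✓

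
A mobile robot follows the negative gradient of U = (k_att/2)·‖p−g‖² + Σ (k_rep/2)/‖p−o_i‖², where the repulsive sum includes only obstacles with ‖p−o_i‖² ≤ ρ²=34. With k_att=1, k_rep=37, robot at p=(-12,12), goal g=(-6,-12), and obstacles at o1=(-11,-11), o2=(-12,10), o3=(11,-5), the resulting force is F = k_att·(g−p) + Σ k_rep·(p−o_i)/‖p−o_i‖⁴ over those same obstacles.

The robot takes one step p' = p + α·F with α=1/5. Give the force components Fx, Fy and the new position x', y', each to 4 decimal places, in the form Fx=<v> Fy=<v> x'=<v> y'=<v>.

Fx=6.0000 Fy=-19.3750 x'=-10.8000 y'=8.1250

F_att = 1·(g−p) = 1·(6,-24) = (6.0000,-24.0000)
o1: d²=530 > ρ²=34 → inactive
o2: d²=4 ≤ ρ²=34; F_rep = 37·(0,2)/4² = (0.0000,4.6250)
o3: d²=818 > ρ²=34 → inactive
F = F_att + ΣF_rep = (6.0000,-19.3750)
p' = p + 1/5·F = (-10.8000,8.1250)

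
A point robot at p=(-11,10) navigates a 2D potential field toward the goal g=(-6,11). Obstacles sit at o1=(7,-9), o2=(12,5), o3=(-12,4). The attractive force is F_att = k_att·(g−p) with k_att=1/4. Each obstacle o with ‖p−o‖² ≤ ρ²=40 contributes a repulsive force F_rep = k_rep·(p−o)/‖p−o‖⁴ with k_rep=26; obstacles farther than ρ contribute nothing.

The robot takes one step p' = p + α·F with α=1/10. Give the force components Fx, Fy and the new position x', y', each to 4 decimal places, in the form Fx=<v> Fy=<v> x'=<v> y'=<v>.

F_att = 1/4·(g−p) = 1/4·(5,1) = (1.2500,0.2500)
o1: d²=685 > ρ²=40 → inactive
o2: d²=554 > ρ²=40 → inactive
o3: d²=37 ≤ ρ²=40; F_rep = 26·(1,6)/37² = (0.0190,0.1140)
F = F_att + ΣF_rep = (1.2690,0.3640)
p' = p + 1/10·F = (-10.8731,10.0364)

Fx=1.2690 Fy=0.3640 x'=-10.8731 y'=10.0364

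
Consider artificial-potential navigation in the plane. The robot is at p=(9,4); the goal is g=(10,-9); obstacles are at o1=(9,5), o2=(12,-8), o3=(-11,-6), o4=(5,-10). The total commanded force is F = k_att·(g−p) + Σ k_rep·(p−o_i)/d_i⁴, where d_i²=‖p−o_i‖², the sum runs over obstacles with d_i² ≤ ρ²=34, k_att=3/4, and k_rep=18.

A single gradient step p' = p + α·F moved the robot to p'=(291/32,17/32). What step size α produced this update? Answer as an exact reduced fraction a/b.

F_att = 3/4·(g−p) = 3/4·(1,-13) = (0.7500,-9.7500)
o1: d²=1 ≤ ρ²=34; F_rep = 18·(0,-1)/1² = (0.0000,-18.0000)
o2: d²=153 > ρ²=34 → inactive
o3: d²=500 > ρ²=34 → inactive
o4: d²=212 > ρ²=34 → inactive
F = F_att + ΣF_rep = (0.7500,-27.7500)
Δp = p'−p = (0.0938,-3.4688); α = Δx/Fx = (3/32) / (3/4) = 1/8
check: Δy/Fy = (-111/32) / (-111/4) = 1/8 ✓

α = 1/8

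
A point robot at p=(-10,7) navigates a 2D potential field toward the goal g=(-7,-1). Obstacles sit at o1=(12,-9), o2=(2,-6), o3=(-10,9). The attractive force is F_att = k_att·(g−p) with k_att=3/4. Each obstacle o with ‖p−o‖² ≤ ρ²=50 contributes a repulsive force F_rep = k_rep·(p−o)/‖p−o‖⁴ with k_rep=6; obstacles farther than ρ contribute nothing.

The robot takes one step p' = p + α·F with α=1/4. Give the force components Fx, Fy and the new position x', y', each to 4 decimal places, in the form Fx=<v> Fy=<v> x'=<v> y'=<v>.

Fx=2.2500 Fy=-6.7500 x'=-9.4375 y'=5.3125

F_att = 3/4·(g−p) = 3/4·(3,-8) = (2.2500,-6.0000)
o1: d²=740 > ρ²=50 → inactive
o2: d²=313 > ρ²=50 → inactive
o3: d²=4 ≤ ρ²=50; F_rep = 6·(0,-2)/4² = (0.0000,-0.7500)
F = F_att + ΣF_rep = (2.2500,-6.7500)
p' = p + 1/4·F = (-9.4375,5.3125)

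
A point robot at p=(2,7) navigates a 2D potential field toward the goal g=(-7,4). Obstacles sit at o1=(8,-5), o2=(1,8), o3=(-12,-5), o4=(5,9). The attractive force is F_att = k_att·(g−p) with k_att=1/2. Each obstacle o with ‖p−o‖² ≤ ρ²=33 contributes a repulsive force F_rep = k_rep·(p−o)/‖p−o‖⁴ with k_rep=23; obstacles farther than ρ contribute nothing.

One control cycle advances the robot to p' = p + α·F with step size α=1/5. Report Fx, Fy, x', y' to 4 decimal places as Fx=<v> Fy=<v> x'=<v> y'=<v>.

Fx=0.8417 Fy=-7.5222 x'=2.1683 y'=5.4956

F_att = 1/2·(g−p) = 1/2·(-9,-3) = (-4.5000,-1.5000)
o1: d²=180 > ρ²=33 → inactive
o2: d²=2 ≤ ρ²=33; F_rep = 23·(1,-1)/2² = (5.7500,-5.7500)
o3: d²=340 > ρ²=33 → inactive
o4: d²=13 ≤ ρ²=33; F_rep = 23·(-3,-2)/13² = (-0.4083,-0.2722)
F = F_att + ΣF_rep = (0.8417,-7.5222)
p' = p + 1/5·F = (2.1683,5.4956)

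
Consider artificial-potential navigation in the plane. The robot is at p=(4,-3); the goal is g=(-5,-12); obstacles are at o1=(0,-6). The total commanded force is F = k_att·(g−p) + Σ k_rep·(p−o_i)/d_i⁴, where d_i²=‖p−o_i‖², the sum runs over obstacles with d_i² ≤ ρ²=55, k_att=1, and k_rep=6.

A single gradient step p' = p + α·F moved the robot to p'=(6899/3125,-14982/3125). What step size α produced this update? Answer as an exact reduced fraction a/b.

F_att = 1·(g−p) = 1·(-9,-9) = (-9.0000,-9.0000)
o1: d²=25 ≤ ρ²=55; F_rep = 6·(4,3)/25² = (0.0384,0.0288)
F = F_att + ΣF_rep = (-8.9616,-8.9712)
Δp = p'−p = (-1.7923,-1.7942); α = Δx/Fx = (-5601/3125) / (-5601/625) = 1/5
check: Δy/Fy = (-5607/3125) / (-5607/625) = 1/5 ✓

α = 1/5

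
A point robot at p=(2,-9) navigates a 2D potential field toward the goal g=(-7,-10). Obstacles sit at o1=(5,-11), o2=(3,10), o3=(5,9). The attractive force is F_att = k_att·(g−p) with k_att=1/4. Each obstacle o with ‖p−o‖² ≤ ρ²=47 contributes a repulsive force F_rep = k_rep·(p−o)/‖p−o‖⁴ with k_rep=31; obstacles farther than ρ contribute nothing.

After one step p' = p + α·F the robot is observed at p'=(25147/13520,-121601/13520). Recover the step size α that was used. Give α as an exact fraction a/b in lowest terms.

F_att = 1/4·(g−p) = 1/4·(-9,-1) = (-2.2500,-0.2500)
o1: d²=13 ≤ ρ²=47; F_rep = 31·(-3,2)/13² = (-0.5503,0.3669)
o2: d²=362 > ρ²=47 → inactive
o3: d²=333 > ρ²=47 → inactive
F = F_att + ΣF_rep = (-2.8003,0.1169)
Δp = p'−p = (-0.1400,0.0058); α = Δx/Fx = (-1893/13520) / (-1893/676) = 1/20
check: Δy/Fy = (79/13520) / (79/676) = 1/20 ✓

α = 1/20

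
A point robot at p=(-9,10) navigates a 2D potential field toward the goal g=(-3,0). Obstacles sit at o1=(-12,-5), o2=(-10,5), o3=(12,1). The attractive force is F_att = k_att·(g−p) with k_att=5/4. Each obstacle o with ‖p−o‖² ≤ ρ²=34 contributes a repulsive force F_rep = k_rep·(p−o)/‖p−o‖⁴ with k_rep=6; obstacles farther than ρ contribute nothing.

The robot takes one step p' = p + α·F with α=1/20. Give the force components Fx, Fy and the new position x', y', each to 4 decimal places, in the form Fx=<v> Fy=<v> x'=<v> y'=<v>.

F_att = 5/4·(g−p) = 5/4·(6,-10) = (7.5000,-12.5000)
o1: d²=234 > ρ²=34 → inactive
o2: d²=26 ≤ ρ²=34; F_rep = 6·(1,5)/26² = (0.0089,0.0444)
o3: d²=522 > ρ²=34 → inactive
F = F_att + ΣF_rep = (7.5089,-12.4556)
p' = p + 1/20·F = (-8.6246,9.3772)

Fx=7.5089 Fy=-12.4556 x'=-8.6246 y'=9.3772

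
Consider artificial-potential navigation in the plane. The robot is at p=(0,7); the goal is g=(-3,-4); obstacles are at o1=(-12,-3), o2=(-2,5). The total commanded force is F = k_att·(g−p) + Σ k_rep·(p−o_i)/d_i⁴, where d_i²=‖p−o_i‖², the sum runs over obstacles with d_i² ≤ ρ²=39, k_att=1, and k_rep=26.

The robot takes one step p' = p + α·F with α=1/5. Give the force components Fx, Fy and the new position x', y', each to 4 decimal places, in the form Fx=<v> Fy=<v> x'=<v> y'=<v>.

Fx=-2.1875 Fy=-10.1875 x'=-0.4375 y'=4.9625

F_att = 1·(g−p) = 1·(-3,-11) = (-3.0000,-11.0000)
o1: d²=244 > ρ²=39 → inactive
o2: d²=8 ≤ ρ²=39; F_rep = 26·(2,2)/8² = (0.8125,0.8125)
F = F_att + ΣF_rep = (-2.1875,-10.1875)
p' = p + 1/5·F = (-0.4375,4.9625)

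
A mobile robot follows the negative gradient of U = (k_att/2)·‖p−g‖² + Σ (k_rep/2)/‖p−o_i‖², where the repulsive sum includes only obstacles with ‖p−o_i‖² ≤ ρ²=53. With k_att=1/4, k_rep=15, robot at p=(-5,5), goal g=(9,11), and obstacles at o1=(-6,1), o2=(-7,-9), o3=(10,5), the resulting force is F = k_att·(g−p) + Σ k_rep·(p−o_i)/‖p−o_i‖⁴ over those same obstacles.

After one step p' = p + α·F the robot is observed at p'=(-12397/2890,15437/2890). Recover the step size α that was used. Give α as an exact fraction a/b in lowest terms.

F_att = 1/4·(g−p) = 1/4·(14,6) = (3.5000,1.5000)
o1: d²=17 ≤ ρ²=53; F_rep = 15·(1,4)/17² = (0.0519,0.2076)
o2: d²=200 > ρ²=53 → inactive
o3: d²=225 > ρ²=53 → inactive
F = F_att + ΣF_rep = (3.5519,1.7076)
Δp = p'−p = (0.7104,0.3415); α = Δx/Fx = (2053/2890) / (2053/578) = 1/5
check: Δy/Fy = (987/2890) / (987/578) = 1/5 ✓

α = 1/5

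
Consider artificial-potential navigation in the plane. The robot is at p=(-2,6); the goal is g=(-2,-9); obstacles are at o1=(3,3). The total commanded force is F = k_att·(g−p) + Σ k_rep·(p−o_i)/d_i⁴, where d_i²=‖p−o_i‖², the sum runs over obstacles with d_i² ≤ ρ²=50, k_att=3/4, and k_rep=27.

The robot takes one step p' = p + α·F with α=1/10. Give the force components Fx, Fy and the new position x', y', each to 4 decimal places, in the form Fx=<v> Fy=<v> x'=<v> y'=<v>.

Fx=-0.1168 Fy=-11.1799 x'=-2.0117 y'=4.8820

F_att = 3/4·(g−p) = 3/4·(0,-15) = (0.0000,-11.2500)
o1: d²=34 ≤ ρ²=50; F_rep = 27·(-5,3)/34² = (-0.1168,0.0701)
F = F_att + ΣF_rep = (-0.1168,-11.1799)
p' = p + 1/10·F = (-2.0117,4.8820)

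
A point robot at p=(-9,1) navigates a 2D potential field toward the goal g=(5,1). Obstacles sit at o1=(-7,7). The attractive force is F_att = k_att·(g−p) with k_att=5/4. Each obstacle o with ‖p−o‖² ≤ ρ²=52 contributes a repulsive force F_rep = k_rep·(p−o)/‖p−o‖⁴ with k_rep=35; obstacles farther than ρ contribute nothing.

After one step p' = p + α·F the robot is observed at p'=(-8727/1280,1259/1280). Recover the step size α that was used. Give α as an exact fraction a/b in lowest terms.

F_att = 5/4·(g−p) = 5/4·(14,0) = (17.5000,0.0000)
o1: d²=40 ≤ ρ²=52; F_rep = 35·(-2,-6)/40² = (-0.0437,-0.1313)
F = F_att + ΣF_rep = (17.4563,-0.1313)
Δp = p'−p = (2.1820,-0.0164); α = Δx/Fx = (2793/1280) / (2793/160) = 1/8
check: Δy/Fy = (-21/1280) / (-21/160) = 1/8 ✓

α = 1/8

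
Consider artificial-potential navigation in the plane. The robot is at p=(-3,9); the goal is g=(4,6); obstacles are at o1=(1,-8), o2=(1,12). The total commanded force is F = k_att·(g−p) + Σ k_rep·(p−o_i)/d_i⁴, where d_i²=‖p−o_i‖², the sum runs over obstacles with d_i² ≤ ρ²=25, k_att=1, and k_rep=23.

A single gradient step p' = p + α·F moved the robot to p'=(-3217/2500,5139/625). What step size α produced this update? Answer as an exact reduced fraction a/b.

α = 1/4

F_att = 1·(g−p) = 1·(7,-3) = (7.0000,-3.0000)
o1: d²=305 > ρ²=25 → inactive
o2: d²=25 ≤ ρ²=25; F_rep = 23·(-4,-3)/25² = (-0.1472,-0.1104)
F = F_att + ΣF_rep = (6.8528,-3.1104)
Δp = p'−p = (1.7132,-0.7776); α = Δx/Fx = (4283/2500) / (4283/625) = 1/4
check: Δy/Fy = (-486/625) / (-1944/625) = 1/4 ✓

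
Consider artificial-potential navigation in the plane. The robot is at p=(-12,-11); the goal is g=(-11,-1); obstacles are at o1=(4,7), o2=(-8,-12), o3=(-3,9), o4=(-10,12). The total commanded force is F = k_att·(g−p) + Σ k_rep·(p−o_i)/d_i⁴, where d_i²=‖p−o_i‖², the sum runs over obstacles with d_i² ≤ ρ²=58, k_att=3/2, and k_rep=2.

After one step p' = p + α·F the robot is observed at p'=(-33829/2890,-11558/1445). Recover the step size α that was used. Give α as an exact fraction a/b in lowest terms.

F_att = 3/2·(g−p) = 3/2·(1,10) = (1.5000,15.0000)
o1: d²=580 > ρ²=58 → inactive
o2: d²=17 ≤ ρ²=58; F_rep = 2·(-4,1)/17² = (-0.0277,0.0069)
o3: d²=481 > ρ²=58 → inactive
o4: d²=533 > ρ²=58 → inactive
F = F_att + ΣF_rep = (1.4723,15.0069)
Δp = p'−p = (0.2945,3.0014); α = Δx/Fx = (851/2890) / (851/578) = 1/5
check: Δy/Fy = (4337/1445) / (4337/289) = 1/5 ✓

α = 1/5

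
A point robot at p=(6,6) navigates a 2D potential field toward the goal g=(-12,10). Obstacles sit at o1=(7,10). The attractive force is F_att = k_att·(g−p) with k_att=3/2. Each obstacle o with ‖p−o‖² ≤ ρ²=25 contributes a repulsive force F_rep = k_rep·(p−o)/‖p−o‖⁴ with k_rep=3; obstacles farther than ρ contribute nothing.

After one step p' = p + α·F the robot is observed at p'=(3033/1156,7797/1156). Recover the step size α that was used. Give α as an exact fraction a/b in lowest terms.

α = 1/8

F_att = 3/2·(g−p) = 3/2·(-18,4) = (-27.0000,6.0000)
o1: d²=17 ≤ ρ²=25; F_rep = 3·(-1,-4)/17² = (-0.0104,-0.0415)
F = F_att + ΣF_rep = (-27.0104,5.9585)
Δp = p'−p = (-3.3763,0.7448); α = Δx/Fx = (-3903/1156) / (-7806/289) = 1/8
check: Δy/Fy = (861/1156) / (1722/289) = 1/8 ✓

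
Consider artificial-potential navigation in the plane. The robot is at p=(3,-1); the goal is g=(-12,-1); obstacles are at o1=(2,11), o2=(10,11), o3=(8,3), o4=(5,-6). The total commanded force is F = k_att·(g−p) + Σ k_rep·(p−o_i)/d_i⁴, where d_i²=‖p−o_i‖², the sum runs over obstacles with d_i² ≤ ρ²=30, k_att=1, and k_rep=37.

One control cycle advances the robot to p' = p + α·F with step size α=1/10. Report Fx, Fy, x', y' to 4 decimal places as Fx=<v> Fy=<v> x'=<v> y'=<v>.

F_att = 1·(g−p) = 1·(-15,0) = (-15.0000,0.0000)
o1: d²=145 > ρ²=30 → inactive
o2: d²=193 > ρ²=30 → inactive
o3: d²=41 > ρ²=30 → inactive
o4: d²=29 ≤ ρ²=30; F_rep = 37·(-2,5)/29² = (-0.0880,0.2200)
F = F_att + ΣF_rep = (-15.0880,0.2200)
p' = p + 1/10·F = (1.4912,-0.9780)

Fx=-15.0880 Fy=0.2200 x'=1.4912 y'=-0.9780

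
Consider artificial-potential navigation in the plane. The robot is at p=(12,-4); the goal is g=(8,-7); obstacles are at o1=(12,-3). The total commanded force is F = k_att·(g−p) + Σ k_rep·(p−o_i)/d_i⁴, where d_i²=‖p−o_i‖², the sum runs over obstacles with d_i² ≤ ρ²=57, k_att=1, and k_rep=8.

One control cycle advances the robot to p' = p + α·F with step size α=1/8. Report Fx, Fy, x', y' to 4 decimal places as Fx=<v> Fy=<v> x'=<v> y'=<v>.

F_att = 1·(g−p) = 1·(-4,-3) = (-4.0000,-3.0000)
o1: d²=1 ≤ ρ²=57; F_rep = 8·(0,-1)/1² = (0.0000,-8.0000)
F = F_att + ΣF_rep = (-4.0000,-11.0000)
p' = p + 1/8·F = (11.5000,-5.3750)

Fx=-4.0000 Fy=-11.0000 x'=11.5000 y'=-5.3750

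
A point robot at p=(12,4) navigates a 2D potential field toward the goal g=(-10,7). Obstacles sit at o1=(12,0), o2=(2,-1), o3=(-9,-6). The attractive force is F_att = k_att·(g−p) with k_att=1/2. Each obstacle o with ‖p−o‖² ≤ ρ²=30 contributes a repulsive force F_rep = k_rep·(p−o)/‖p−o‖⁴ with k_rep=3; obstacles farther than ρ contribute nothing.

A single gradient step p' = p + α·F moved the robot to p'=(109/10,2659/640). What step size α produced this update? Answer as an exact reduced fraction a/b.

α = 1/10

F_att = 1/2·(g−p) = 1/2·(-22,3) = (-11.0000,1.5000)
o1: d²=16 ≤ ρ²=30; F_rep = 3·(0,4)/16² = (0.0000,0.0469)
o2: d²=125 > ρ²=30 → inactive
o3: d²=541 > ρ²=30 → inactive
F = F_att + ΣF_rep = (-11.0000,1.5469)
Δp = p'−p = (-1.1000,0.1547); α = Δx/Fx = (-11/10) / (-11) = 1/10
check: Δy/Fy = (99/640) / (99/64) = 1/10 ✓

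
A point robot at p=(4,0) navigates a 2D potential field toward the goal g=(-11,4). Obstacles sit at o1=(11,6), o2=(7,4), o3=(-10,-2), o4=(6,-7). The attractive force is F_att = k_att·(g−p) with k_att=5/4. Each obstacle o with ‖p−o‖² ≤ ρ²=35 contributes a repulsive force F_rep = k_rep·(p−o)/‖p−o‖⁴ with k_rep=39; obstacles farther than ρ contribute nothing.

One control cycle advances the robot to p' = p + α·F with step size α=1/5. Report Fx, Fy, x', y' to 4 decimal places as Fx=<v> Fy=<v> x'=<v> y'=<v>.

Fx=-18.9372 Fy=4.7504 x'=0.2126 y'=0.9501

F_att = 5/4·(g−p) = 5/4·(-15,4) = (-18.7500,5.0000)
o1: d²=85 > ρ²=35 → inactive
o2: d²=25 ≤ ρ²=35; F_rep = 39·(-3,-4)/25² = (-0.1872,-0.2496)
o3: d²=200 > ρ²=35 → inactive
o4: d²=53 > ρ²=35 → inactive
F = F_att + ΣF_rep = (-18.9372,4.7504)
p' = p + 1/5·F = (0.2126,0.9501)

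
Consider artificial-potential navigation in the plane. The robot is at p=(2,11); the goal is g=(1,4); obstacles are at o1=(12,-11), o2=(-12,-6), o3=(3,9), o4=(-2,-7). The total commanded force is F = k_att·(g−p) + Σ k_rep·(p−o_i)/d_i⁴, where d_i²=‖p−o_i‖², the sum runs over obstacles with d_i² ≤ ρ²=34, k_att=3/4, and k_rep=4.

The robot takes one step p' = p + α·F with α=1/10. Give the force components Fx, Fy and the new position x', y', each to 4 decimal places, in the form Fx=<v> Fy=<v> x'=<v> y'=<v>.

F_att = 3/4·(g−p) = 3/4·(-1,-7) = (-0.7500,-5.2500)
o1: d²=584 > ρ²=34 → inactive
o2: d²=485 > ρ²=34 → inactive
o3: d²=5 ≤ ρ²=34; F_rep = 4·(-1,2)/5² = (-0.1600,0.3200)
o4: d²=340 > ρ²=34 → inactive
F = F_att + ΣF_rep = (-0.9100,-4.9300)
p' = p + 1/10·F = (1.9090,10.5070)

Fx=-0.9100 Fy=-4.9300 x'=1.9090 y'=10.5070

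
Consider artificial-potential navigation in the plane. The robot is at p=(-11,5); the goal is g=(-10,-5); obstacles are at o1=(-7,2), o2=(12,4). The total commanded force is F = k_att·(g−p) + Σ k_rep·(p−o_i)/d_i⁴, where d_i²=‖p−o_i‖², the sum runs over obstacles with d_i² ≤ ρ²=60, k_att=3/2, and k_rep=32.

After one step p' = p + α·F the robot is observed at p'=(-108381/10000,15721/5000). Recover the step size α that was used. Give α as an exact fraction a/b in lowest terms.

F_att = 3/2·(g−p) = 3/2·(1,-10) = (1.5000,-15.0000)
o1: d²=25 ≤ ρ²=60; F_rep = 32·(-4,3)/25² = (-0.2048,0.1536)
o2: d²=530 > ρ²=60 → inactive
F = F_att + ΣF_rep = (1.2952,-14.8464)
Δp = p'−p = (0.1619,-1.8558); α = Δx/Fx = (1619/10000) / (1619/1250) = 1/8
check: Δy/Fy = (-9279/5000) / (-9279/625) = 1/8 ✓

α = 1/8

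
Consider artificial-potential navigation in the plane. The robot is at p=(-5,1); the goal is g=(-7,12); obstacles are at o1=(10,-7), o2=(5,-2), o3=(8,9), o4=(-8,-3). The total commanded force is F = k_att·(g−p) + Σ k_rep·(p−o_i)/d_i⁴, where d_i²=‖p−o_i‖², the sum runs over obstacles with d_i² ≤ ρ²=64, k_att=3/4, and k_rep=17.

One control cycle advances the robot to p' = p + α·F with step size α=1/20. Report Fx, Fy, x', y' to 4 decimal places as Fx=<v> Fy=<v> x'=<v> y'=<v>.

Fx=-1.4184 Fy=8.3588 x'=-5.0709 y'=1.4179

F_att = 3/4·(g−p) = 3/4·(-2,11) = (-1.5000,8.2500)
o1: d²=289 > ρ²=64 → inactive
o2: d²=109 > ρ²=64 → inactive
o3: d²=233 > ρ²=64 → inactive
o4: d²=25 ≤ ρ²=64; F_rep = 17·(3,4)/25² = (0.0816,0.1088)
F = F_att + ΣF_rep = (-1.4184,8.3588)
p' = p + 1/20·F = (-5.0709,1.4179)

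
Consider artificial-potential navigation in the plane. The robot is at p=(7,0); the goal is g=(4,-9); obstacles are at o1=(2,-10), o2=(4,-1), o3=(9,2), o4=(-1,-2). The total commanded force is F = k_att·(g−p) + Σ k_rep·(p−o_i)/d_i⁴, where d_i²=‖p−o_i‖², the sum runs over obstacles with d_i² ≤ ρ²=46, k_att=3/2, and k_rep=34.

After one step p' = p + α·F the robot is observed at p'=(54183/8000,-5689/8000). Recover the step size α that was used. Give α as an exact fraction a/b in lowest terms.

α = 1/20

F_att = 3/2·(g−p) = 3/2·(-3,-9) = (-4.5000,-13.5000)
o1: d²=125 > ρ²=46 → inactive
o2: d²=10 ≤ ρ²=46; F_rep = 34·(3,1)/10² = (1.0200,0.3400)
o3: d²=8 ≤ ρ²=46; F_rep = 34·(-2,-2)/8² = (-1.0625,-1.0625)
o4: d²=68 > ρ²=46 → inactive
F = F_att + ΣF_rep = (-4.5425,-14.2225)
Δp = p'−p = (-0.2271,-0.7111); α = Δx/Fx = (-1817/8000) / (-1817/400) = 1/20
check: Δy/Fy = (-5689/8000) / (-5689/400) = 1/20 ✓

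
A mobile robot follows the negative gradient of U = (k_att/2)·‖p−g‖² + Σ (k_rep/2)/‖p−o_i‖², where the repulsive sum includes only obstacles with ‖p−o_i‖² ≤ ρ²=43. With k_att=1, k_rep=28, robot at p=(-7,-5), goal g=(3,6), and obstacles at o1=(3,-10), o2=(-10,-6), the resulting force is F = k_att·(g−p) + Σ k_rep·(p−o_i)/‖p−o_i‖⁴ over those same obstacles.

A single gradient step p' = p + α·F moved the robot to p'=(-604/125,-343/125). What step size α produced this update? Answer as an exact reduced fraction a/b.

F_att = 1·(g−p) = 1·(10,11) = (10.0000,11.0000)
o1: d²=125 > ρ²=43 → inactive
o2: d²=10 ≤ ρ²=43; F_rep = 28·(3,1)/10² = (0.8400,0.2800)
F = F_att + ΣF_rep = (10.8400,11.2800)
Δp = p'−p = (2.1680,2.2560); α = Δx/Fx = (271/125) / (271/25) = 1/5
check: Δy/Fy = (282/125) / (282/25) = 1/5 ✓

α = 1/5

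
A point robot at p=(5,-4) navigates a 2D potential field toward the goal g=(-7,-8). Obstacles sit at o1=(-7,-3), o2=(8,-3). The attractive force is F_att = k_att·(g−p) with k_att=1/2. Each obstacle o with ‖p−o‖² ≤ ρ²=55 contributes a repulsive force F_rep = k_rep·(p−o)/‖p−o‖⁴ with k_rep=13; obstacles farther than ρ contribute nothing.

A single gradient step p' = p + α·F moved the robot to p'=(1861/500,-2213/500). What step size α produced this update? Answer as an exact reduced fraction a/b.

α = 1/5

F_att = 1/2·(g−p) = 1/2·(-12,-4) = (-6.0000,-2.0000)
o1: d²=145 > ρ²=55 → inactive
o2: d²=10 ≤ ρ²=55; F_rep = 13·(-3,-1)/10² = (-0.3900,-0.1300)
F = F_att + ΣF_rep = (-6.3900,-2.1300)
Δp = p'−p = (-1.2780,-0.4260); α = Δx/Fx = (-639/500) / (-639/100) = 1/5
check: Δy/Fy = (-213/500) / (-213/100) = 1/5 ✓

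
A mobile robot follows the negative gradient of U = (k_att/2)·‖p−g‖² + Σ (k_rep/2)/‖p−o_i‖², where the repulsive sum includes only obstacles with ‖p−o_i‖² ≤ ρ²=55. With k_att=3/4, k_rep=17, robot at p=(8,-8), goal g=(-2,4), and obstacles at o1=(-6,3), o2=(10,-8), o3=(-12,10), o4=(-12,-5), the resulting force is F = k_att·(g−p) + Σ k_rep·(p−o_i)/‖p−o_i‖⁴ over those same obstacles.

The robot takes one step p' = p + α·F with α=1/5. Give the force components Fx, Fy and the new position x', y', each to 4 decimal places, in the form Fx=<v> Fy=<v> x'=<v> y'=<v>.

F_att = 3/4·(g−p) = 3/4·(-10,12) = (-7.5000,9.0000)
o1: d²=317 > ρ²=55 → inactive
o2: d²=4 ≤ ρ²=55; F_rep = 17·(-2,0)/4² = (-2.1250,0.0000)
o3: d²=724 > ρ²=55 → inactive
o4: d²=409 > ρ²=55 → inactive
F = F_att + ΣF_rep = (-9.6250,9.0000)
p' = p + 1/5·F = (6.0750,-6.2000)

Fx=-9.6250 Fy=9.0000 x'=6.0750 y'=-6.2000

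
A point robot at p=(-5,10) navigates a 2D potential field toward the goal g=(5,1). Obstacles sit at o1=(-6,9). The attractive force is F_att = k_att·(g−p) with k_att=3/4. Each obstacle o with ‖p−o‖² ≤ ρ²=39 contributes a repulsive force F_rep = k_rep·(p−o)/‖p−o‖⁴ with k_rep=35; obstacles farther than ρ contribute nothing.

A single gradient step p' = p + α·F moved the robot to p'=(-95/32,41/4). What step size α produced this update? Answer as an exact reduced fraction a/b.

α = 1/8

F_att = 3/4·(g−p) = 3/4·(10,-9) = (7.5000,-6.7500)
o1: d²=2 ≤ ρ²=39; F_rep = 35·(1,1)/2² = (8.7500,8.7500)
F = F_att + ΣF_rep = (16.2500,2.0000)
Δp = p'−p = (2.0312,0.2500); α = Δx/Fx = (65/32) / (65/4) = 1/8
check: Δy/Fy = (1/4) / (2) = 1/8 ✓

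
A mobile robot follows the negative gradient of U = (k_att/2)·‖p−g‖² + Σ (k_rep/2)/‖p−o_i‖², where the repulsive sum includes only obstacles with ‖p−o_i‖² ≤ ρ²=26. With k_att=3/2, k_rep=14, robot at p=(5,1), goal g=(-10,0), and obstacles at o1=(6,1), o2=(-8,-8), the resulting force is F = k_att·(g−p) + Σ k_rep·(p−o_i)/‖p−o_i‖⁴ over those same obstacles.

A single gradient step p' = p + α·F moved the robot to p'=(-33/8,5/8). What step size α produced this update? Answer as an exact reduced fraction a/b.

F_att = 3/2·(g−p) = 3/2·(-15,-1) = (-22.5000,-1.5000)
o1: d²=1 ≤ ρ²=26; F_rep = 14·(-1,0)/1² = (-14.0000,0.0000)
o2: d²=250 > ρ²=26 → inactive
F = F_att + ΣF_rep = (-36.5000,-1.5000)
Δp = p'−p = (-9.1250,-0.3750); α = Δx/Fx = (-73/8) / (-73/2) = 1/4
check: Δy/Fy = (-3/8) / (-3/2) = 1/4 ✓

α = 1/4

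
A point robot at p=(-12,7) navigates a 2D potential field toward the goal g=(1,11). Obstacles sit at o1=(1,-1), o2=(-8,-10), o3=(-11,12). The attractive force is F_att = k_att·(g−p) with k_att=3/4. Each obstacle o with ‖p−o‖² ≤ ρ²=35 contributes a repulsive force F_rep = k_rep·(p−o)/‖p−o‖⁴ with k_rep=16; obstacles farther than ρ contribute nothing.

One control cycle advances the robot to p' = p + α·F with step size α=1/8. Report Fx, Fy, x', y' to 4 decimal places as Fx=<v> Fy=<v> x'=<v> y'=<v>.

Fx=9.7263 Fy=2.8817 x'=-10.7842 y'=7.3602

F_att = 3/4·(g−p) = 3/4·(13,4) = (9.7500,3.0000)
o1: d²=233 > ρ²=35 → inactive
o2: d²=305 > ρ²=35 → inactive
o3: d²=26 ≤ ρ²=35; F_rep = 16·(-1,-5)/26² = (-0.0237,-0.1183)
F = F_att + ΣF_rep = (9.7263,2.8817)
p' = p + 1/8·F = (-10.7842,7.3602)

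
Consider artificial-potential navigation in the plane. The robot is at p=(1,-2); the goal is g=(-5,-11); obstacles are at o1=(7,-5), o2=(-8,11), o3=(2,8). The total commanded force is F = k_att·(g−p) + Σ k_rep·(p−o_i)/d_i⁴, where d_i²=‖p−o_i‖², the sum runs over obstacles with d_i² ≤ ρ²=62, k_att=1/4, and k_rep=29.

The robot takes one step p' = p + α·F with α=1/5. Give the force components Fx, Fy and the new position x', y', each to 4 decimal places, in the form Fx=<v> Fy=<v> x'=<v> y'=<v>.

Fx=-1.5859 Fy=-2.2070 x'=0.6828 y'=-2.4414

F_att = 1/4·(g−p) = 1/4·(-6,-9) = (-1.5000,-2.2500)
o1: d²=45 ≤ ρ²=62; F_rep = 29·(-6,3)/45² = (-0.0859,0.0430)
o2: d²=250 > ρ²=62 → inactive
o3: d²=101 > ρ²=62 → inactive
F = F_att + ΣF_rep = (-1.5859,-2.2070)
p' = p + 1/5·F = (0.6828,-2.4414)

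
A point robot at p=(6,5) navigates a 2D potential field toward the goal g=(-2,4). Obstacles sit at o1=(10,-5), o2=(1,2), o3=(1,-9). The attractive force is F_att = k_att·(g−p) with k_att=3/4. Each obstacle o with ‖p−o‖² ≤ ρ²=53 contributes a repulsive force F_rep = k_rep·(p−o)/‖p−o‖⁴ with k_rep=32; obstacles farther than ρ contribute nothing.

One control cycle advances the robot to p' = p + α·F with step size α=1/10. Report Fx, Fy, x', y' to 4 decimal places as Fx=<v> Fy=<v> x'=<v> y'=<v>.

Fx=-5.8616 Fy=-0.6670 x'=5.4138 y'=4.9333

F_att = 3/4·(g−p) = 3/4·(-8,-1) = (-6.0000,-0.7500)
o1: d²=116 > ρ²=53 → inactive
o2: d²=34 ≤ ρ²=53; F_rep = 32·(5,3)/34² = (0.1384,0.0830)
o3: d²=221 > ρ²=53 → inactive
F = F_att + ΣF_rep = (-5.8616,-0.6670)
p' = p + 1/10·F = (5.4138,4.9333)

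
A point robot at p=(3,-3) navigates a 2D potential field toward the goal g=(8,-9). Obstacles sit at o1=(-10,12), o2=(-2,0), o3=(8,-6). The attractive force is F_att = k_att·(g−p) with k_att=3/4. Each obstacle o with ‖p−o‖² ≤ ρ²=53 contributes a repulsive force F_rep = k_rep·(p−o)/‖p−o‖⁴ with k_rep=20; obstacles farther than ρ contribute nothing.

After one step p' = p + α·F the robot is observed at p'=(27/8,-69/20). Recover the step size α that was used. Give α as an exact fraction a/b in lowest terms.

F_att = 3/4·(g−p) = 3/4·(5,-6) = (3.7500,-4.5000)
o1: d²=394 > ρ²=53 → inactive
o2: d²=34 ≤ ρ²=53; F_rep = 20·(5,-3)/34² = (0.0865,-0.0519)
o3: d²=34 ≤ ρ²=53; F_rep = 20·(-5,3)/34² = (-0.0865,0.0519)
F = F_att + ΣF_rep = (3.7500,-4.5000)
Δp = p'−p = (0.3750,-0.4500); α = Δx/Fx = (3/8) / (15/4) = 1/10
check: Δy/Fy = (-9/20) / (-9/2) = 1/10 ✓

α = 1/10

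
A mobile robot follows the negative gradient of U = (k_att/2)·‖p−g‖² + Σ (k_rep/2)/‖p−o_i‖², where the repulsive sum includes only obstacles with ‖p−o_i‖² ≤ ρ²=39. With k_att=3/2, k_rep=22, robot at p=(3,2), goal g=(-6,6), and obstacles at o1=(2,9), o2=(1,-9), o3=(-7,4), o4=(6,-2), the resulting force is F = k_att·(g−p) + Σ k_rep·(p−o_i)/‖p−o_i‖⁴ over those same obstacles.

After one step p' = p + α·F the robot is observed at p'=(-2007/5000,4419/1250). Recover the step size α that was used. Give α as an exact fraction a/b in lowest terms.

α = 1/4

F_att = 3/2·(g−p) = 3/2·(-9,4) = (-13.5000,6.0000)
o1: d²=50 > ρ²=39 → inactive
o2: d²=125 > ρ²=39 → inactive
o3: d²=104 > ρ²=39 → inactive
o4: d²=25 ≤ ρ²=39; F_rep = 22·(-3,4)/25² = (-0.1056,0.1408)
F = F_att + ΣF_rep = (-13.6056,6.1408)
Δp = p'−p = (-3.4014,1.5352); α = Δx/Fx = (-17007/5000) / (-17007/1250) = 1/4
check: Δy/Fy = (1919/1250) / (3838/625) = 1/4 ✓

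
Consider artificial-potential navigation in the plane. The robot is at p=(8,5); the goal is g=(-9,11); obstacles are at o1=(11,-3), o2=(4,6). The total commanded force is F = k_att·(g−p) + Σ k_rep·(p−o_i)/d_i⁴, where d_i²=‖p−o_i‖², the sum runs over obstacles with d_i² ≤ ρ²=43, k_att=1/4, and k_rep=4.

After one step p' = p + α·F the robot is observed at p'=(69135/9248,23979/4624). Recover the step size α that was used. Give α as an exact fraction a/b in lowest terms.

F_att = 1/4·(g−p) = 1/4·(-17,6) = (-4.2500,1.5000)
o1: d²=73 > ρ²=43 → inactive
o2: d²=17 ≤ ρ²=43; F_rep = 4·(4,-1)/17² = (0.0554,-0.0138)
F = F_att + ΣF_rep = (-4.1946,1.4862)
Δp = p'−p = (-0.5243,0.1858); α = Δx/Fx = (-4849/9248) / (-4849/1156) = 1/8
check: Δy/Fy = (859/4624) / (859/578) = 1/8 ✓

α = 1/8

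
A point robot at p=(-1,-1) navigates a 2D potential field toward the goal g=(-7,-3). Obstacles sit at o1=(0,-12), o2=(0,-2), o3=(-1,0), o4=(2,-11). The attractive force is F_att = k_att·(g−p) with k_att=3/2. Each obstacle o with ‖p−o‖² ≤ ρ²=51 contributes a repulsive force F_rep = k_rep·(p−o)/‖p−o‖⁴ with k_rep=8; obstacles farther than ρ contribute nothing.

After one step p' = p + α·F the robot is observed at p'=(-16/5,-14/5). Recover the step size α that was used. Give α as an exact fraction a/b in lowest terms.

F_att = 3/2·(g−p) = 3/2·(-6,-2) = (-9.0000,-3.0000)
o1: d²=122 > ρ²=51 → inactive
o2: d²=2 ≤ ρ²=51; F_rep = 8·(-1,1)/2² = (-2.0000,2.0000)
o3: d²=1 ≤ ρ²=51; F_rep = 8·(0,-1)/1² = (0.0000,-8.0000)
o4: d²=109 > ρ²=51 → inactive
F = F_att + ΣF_rep = (-11.0000,-9.0000)
Δp = p'−p = (-2.2000,-1.8000); α = Δx/Fx = (-11/5) / (-11) = 1/5
check: Δy/Fy = (-9/5) / (-9) = 1/5 ✓

α = 1/5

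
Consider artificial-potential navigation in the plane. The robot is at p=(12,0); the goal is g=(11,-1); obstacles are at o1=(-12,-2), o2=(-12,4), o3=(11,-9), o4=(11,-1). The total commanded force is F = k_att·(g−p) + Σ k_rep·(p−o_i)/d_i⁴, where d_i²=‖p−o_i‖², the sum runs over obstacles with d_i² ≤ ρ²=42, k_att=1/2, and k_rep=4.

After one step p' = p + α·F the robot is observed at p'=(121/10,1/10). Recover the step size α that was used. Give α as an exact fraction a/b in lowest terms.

α = 1/5

F_att = 1/2·(g−p) = 1/2·(-1,-1) = (-0.5000,-0.5000)
o1: d²=580 > ρ²=42 → inactive
o2: d²=592 > ρ²=42 → inactive
o3: d²=82 > ρ²=42 → inactive
o4: d²=2 ≤ ρ²=42; F_rep = 4·(1,1)/2² = (1.0000,1.0000)
F = F_att + ΣF_rep = (0.5000,0.5000)
Δp = p'−p = (0.1000,0.1000); α = Δx/Fx = (1/10) / (1/2) = 1/5
check: Δy/Fy = (1/10) / (1/2) = 1/5 ✓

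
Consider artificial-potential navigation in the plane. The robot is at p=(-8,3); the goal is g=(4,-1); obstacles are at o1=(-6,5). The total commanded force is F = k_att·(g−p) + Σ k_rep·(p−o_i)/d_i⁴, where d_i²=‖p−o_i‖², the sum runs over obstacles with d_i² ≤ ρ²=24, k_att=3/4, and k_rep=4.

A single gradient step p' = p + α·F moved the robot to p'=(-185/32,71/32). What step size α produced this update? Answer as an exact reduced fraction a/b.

α = 1/4

F_att = 3/4·(g−p) = 3/4·(12,-4) = (9.0000,-3.0000)
o1: d²=8 ≤ ρ²=24; F_rep = 4·(-2,-2)/8² = (-0.1250,-0.1250)
F = F_att + ΣF_rep = (8.8750,-3.1250)
Δp = p'−p = (2.2188,-0.7812); α = Δx/Fx = (71/32) / (71/8) = 1/4
check: Δy/Fy = (-25/32) / (-25/8) = 1/4 ✓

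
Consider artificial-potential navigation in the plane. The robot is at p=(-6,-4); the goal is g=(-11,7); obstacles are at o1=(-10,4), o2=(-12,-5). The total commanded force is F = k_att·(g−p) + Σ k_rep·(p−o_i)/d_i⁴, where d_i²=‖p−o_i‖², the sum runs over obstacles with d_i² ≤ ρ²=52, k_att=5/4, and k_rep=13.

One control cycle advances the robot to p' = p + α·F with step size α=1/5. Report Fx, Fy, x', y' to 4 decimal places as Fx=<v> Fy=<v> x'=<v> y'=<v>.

F_att = 5/4·(g−p) = 5/4·(-5,11) = (-6.2500,13.7500)
o1: d²=80 > ρ²=52 → inactive
o2: d²=37 ≤ ρ²=52; F_rep = 13·(6,1)/37² = (0.0570,0.0095)
F = F_att + ΣF_rep = (-6.1930,13.7595)
p' = p + 1/5·F = (-7.2386,-1.2481)

Fx=-6.1930 Fy=13.7595 x'=-7.2386 y'=-1.2481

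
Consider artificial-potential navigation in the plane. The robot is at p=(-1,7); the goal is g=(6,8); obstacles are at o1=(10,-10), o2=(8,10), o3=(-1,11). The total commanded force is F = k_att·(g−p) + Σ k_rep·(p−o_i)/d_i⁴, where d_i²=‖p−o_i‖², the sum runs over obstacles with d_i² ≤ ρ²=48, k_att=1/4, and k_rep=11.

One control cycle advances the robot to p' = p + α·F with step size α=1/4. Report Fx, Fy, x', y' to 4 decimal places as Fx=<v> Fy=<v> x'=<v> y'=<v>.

F_att = 1/4·(g−p) = 1/4·(7,1) = (1.7500,0.2500)
o1: d²=410 > ρ²=48 → inactive
o2: d²=90 > ρ²=48 → inactive
o3: d²=16 ≤ ρ²=48; F_rep = 11·(0,-4)/16² = (0.0000,-0.1719)
F = F_att + ΣF_rep = (1.7500,0.0781)
p' = p + 1/4·F = (-0.5625,7.0195)

Fx=1.7500 Fy=0.0781 x'=-0.5625 y'=7.0195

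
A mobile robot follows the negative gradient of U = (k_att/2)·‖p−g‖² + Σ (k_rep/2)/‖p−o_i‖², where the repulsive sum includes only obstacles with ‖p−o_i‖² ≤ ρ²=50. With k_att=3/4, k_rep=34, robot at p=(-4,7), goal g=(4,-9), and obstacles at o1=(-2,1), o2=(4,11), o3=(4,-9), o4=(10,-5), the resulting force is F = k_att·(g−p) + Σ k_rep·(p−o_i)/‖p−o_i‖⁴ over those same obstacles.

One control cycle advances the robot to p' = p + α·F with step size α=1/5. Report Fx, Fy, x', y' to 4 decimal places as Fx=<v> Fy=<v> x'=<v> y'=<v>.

Fx=5.9575 Fy=-11.8725 x'=-2.8085 y'=4.6255

F_att = 3/4·(g−p) = 3/4·(8,-16) = (6.0000,-12.0000)
o1: d²=40 ≤ ρ²=50; F_rep = 34·(-2,6)/40² = (-0.0425,0.1275)
o2: d²=80 > ρ²=50 → inactive
o3: d²=320 > ρ²=50 → inactive
o4: d²=340 > ρ²=50 → inactive
F = F_att + ΣF_rep = (5.9575,-11.8725)
p' = p + 1/5·F = (-2.8085,4.6255)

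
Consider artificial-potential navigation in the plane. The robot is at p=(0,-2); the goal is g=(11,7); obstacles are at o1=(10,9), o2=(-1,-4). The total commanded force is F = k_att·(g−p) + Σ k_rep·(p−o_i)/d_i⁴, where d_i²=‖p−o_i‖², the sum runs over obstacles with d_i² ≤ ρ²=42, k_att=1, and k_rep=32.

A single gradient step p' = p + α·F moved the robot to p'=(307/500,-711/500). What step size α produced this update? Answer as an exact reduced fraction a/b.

α = 1/20

F_att = 1·(g−p) = 1·(11,9) = (11.0000,9.0000)
o1: d²=221 > ρ²=42 → inactive
o2: d²=5 ≤ ρ²=42; F_rep = 32·(1,2)/5² = (1.2800,2.5600)
F = F_att + ΣF_rep = (12.2800,11.5600)
Δp = p'−p = (0.6140,0.5780); α = Δx/Fx = (307/500) / (307/25) = 1/20
check: Δy/Fy = (289/500) / (289/25) = 1/20 ✓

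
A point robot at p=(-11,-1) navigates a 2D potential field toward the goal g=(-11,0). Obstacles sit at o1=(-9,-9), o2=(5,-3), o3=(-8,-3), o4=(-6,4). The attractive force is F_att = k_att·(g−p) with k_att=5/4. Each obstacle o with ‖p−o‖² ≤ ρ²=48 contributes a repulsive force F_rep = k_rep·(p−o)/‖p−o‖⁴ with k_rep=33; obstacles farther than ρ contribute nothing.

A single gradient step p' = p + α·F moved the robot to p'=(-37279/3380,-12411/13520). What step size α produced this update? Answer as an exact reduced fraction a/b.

F_att = 5/4·(g−p) = 5/4·(0,1) = (0.0000,1.2500)
o1: d²=68 > ρ²=48 → inactive
o2: d²=260 > ρ²=48 → inactive
o3: d²=13 ≤ ρ²=48; F_rep = 33·(-3,2)/13² = (-0.5858,0.3905)
o4: d²=50 > ρ²=48 → inactive
F = F_att + ΣF_rep = (-0.5858,1.6405)
Δp = p'−p = (-0.0293,0.0820); α = Δx/Fx = (-99/3380) / (-99/169) = 1/20
check: Δy/Fy = (1109/13520) / (1109/676) = 1/20 ✓

α = 1/20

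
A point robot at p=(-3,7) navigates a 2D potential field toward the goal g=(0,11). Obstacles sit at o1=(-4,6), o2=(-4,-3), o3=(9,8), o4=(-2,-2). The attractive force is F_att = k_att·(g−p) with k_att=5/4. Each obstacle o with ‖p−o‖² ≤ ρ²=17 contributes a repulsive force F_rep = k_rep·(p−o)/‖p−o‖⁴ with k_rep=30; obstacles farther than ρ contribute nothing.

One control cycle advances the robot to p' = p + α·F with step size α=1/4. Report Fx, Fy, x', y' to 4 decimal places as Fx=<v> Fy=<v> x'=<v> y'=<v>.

Fx=11.2500 Fy=12.5000 x'=-0.1875 y'=10.1250

F_att = 5/4·(g−p) = 5/4·(3,4) = (3.7500,5.0000)
o1: d²=2 ≤ ρ²=17; F_rep = 30·(1,1)/2² = (7.5000,7.5000)
o2: d²=101 > ρ²=17 → inactive
o3: d²=145 > ρ²=17 → inactive
o4: d²=82 > ρ²=17 → inactive
F = F_att + ΣF_rep = (11.2500,12.5000)
p' = p + 1/4·F = (-0.1875,10.1250)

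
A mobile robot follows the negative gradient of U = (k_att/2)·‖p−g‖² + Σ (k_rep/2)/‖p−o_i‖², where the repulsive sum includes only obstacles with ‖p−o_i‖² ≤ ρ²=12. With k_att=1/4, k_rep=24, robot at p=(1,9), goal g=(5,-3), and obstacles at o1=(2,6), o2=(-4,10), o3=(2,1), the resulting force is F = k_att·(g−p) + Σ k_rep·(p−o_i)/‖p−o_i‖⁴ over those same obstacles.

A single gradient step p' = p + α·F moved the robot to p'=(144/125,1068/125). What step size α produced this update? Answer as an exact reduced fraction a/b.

F_att = 1/4·(g−p) = 1/4·(4,-12) = (1.0000,-3.0000)
o1: d²=10 ≤ ρ²=12; F_rep = 24·(-1,3)/10² = (-0.2400,0.7200)
o2: d²=26 > ρ²=12 → inactive
o3: d²=65 > ρ²=12 → inactive
F = F_att + ΣF_rep = (0.7600,-2.2800)
Δp = p'−p = (0.1520,-0.4560); α = Δx/Fx = (19/125) / (19/25) = 1/5
check: Δy/Fy = (-57/125) / (-57/25) = 1/5 ✓

α = 1/5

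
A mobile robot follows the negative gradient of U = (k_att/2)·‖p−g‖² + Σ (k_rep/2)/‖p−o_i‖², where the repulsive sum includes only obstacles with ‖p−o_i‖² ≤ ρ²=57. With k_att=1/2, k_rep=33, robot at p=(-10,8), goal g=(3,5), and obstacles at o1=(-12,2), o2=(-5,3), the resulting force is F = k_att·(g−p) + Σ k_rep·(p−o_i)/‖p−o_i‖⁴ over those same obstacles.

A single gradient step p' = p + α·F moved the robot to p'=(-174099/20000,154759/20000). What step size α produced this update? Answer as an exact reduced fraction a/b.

F_att = 1/2·(g−p) = 1/2·(13,-3) = (6.5000,-1.5000)
o1: d²=40 ≤ ρ²=57; F_rep = 33·(2,6)/40² = (0.0413,0.1237)
o2: d²=50 ≤ ρ²=57; F_rep = 33·(-5,5)/50² = (-0.0660,0.0660)
F = F_att + ΣF_rep = (6.4752,-1.3102)
Δp = p'−p = (1.2951,-0.2621); α = Δx/Fx = (25901/20000) / (25901/4000) = 1/5
check: Δy/Fy = (-5241/20000) / (-5241/4000) = 1/5 ✓

α = 1/5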